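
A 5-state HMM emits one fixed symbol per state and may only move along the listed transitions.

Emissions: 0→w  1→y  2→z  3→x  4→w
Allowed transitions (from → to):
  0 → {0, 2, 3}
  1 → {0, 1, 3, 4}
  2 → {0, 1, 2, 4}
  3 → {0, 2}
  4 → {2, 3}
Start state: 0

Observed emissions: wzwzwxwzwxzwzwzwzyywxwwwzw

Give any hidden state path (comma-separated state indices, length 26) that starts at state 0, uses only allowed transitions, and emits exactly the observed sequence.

0,2,4,2,4,3,0,2,4,3,2,0,2,4,2,4,2,1,1,4,3,0,0,0,2,4

  [0] w  {0,4}  => 0  start
  [1] z  {2}  => 2  0->2 ok
  [2] w  {0,4}  => 4  2->4 ok
  [3] z  {2}  => 2  4->2 ok
  [4] w  {0,4}  => 4  2->4 ok
  [5] x  {3}  => 3  4->3 ok
  [6] w  {0,4}  => 0  3->0 ok
  [7] z  {2}  => 2  0->2 ok
  [8] w  {0,4}  => 4  2->4 ok
  [9] x  {3}  => 3  4->3 ok
  [10] z  {2}  => 2  3->2 ok
  [11] w  {0,4}  => 0  2->0 ok
  [12] z  {2}  => 2  0->2 ok
  [13] w  {0,4}  => 4  2->4 ok
  [14] z  {2}  => 2  4->2 ok
  [15] w  {0,4}  => 4  2->4 ok
  [16] z  {2}  => 2  4->2 ok
  [17] y  {1}  => 1  2->1 ok
  [18] y  {1}  => 1  1->1 ok
  [19] w  {0,4}  => 4  1->4 ok
  [20] x  {3}  => 3  4->3 ok
  [21] w  {0,4}  => 0  3->0 ok
  [22] w  {0,4}  => 0  0->0 ok
  [23] w  {0,4}  => 0  0->0 ok
  [24] z  {2}  => 2  0->2 ok
  [25] w  {0,4}  => 4  2->4 ok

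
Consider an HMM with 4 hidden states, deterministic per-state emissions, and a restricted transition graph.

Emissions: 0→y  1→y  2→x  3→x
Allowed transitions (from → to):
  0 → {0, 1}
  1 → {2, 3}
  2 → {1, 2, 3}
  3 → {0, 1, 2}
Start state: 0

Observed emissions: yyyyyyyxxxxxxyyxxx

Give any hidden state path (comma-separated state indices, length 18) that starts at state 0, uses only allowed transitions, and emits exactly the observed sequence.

  pos 0: y in {0,1}, choose 0; start
  pos 1: y in {0,1}, choose 0; 0->0 ok
  pos 2: y in {0,1}, choose 0; 0->0 ok
  pos 3: y in {0,1}, choose 0; 0->0 ok
  pos 4: y in {0,1}, choose 0; 0->0 ok
  pos 5: y in {0,1}, choose 0; 0->0 ok
  pos 6: y in {0,1}, choose 1; 0->1 ok
  pos 7: x in {2,3}, choose 2; 1->2 ok
  pos 8: x in {2,3}, choose 3; 2->3 ok
  pos 9: x in {2,3}, choose 2; 3->2 ok
  pos 10: x in {2,3}, choose 3; 2->3 ok
  pos 11: x in {2,3}, choose 2; 3->2 ok
  pos 12: x in {2,3}, choose 3; 2->3 ok
  pos 13: y in {0,1}, choose 0; 3->0 ok
  pos 14: y in {0,1}, choose 1; 0->1 ok
  pos 15: x in {2,3}, choose 2; 1->2 ok
  pos 16: x in {2,3}, choose 2; 2->2 ok
  pos 17: x in {2,3}, choose 3; 2->3 ok

0,0,0,0,0,0,1,2,3,2,3,2,3,0,1,2,2,3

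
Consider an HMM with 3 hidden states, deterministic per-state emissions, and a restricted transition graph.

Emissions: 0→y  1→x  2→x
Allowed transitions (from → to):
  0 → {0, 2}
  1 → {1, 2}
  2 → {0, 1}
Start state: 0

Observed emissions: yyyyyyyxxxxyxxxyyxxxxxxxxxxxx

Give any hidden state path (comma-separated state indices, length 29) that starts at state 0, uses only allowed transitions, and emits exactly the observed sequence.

  0: obs=y cand={0} pick 0 [start]
  1: obs=y cand={0} pick 0 [0->0 ok]
  2: obs=y cand={0} pick 0 [0->0 ok]
  3: obs=y cand={0} pick 0 [0->0 ok]
  4: obs=y cand={0} pick 0 [0->0 ok]
  5: obs=y cand={0} pick 0 [0->0 ok]
  6: obs=y cand={0} pick 0 [0->0 ok]
  7: obs=x cand={1,2} pick 2 [0->2 ok]
  8: obs=x cand={1,2} pick 1 [2->1 ok]
  9: obs=x cand={1,2} pick 1 [1->1 ok]
  10: obs=x cand={1,2} pick 2 [1->2 ok]
  11: obs=y cand={0} pick 0 [2->0 ok]
  12: obs=x cand={1,2} pick 2 [0->2 ok]
  13: obs=x cand={1,2} pick 1 [2->1 ok]
  14: obs=x cand={1,2} pick 2 [1->2 ok]
  15: obs=y cand={0} pick 0 [2->0 ok]
  16: obs=y cand={0} pick 0 [0->0 ok]
  17: obs=x cand={1,2} pick 2 [0->2 ok]
  18: obs=x cand={1,2} pick 1 [2->1 ok]
  19: obs=x cand={1,2} pick 2 [1->2 ok]
  20: obs=x cand={1,2} pick 1 [2->1 ok]
  21: obs=x cand={1,2} pick 1 [1->1 ok]
  22: obs=x cand={1,2} pick 1 [1->1 ok]
  23: obs=x cand={1,2} pick 1 [1->1 ok]
  24: obs=x cand={1,2} pick 2 [1->2 ok]
  25: obs=x cand={1,2} pick 1 [2->1 ok]
  26: obs=x cand={1,2} pick 1 [1->1 ok]
  27: obs=x cand={1,2} pick 1 [1->1 ok]
  28: obs=x cand={1,2} pick 2 [1->2 ok]

0,0,0,0,0,0,0,2,1,1,2,0,2,1,2,0,0,2,1,2,1,1,1,1,2,1,1,1,2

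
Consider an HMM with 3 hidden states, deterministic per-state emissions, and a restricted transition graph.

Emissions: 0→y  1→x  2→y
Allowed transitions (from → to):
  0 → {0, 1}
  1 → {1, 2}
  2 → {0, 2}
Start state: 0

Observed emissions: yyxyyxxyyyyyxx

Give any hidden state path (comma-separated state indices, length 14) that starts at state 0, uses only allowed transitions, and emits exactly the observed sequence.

  0: obs=y cand={0,2} pick 0 [start]
  1: obs=y cand={0,2} pick 0 [0->0 ok]
  2: obs=x cand={1} pick 1 [0->1 ok]
  3: obs=y cand={0,2} pick 2 [1->2 ok]
  4: obs=y cand={0,2} pick 0 [2->0 ok]
  5: obs=x cand={1} pick 1 [0->1 ok]
  6: obs=x cand={1} pick 1 [1->1 ok]
  7: obs=y cand={0,2} pick 2 [1->2 ok]
  8: obs=y cand={0,2} pick 2 [2->2 ok]
  9: obs=y cand={0,2} pick 2 [2->2 ok]
  10: obs=y cand={0,2} pick 0 [2->0 ok]
  11: obs=y cand={0,2} pick 0 [0->0 ok]
  12: obs=x cand={1} pick 1 [0->1 ok]
  13: obs=x cand={1} pick 1 [1->1 ok]

0,0,1,2,0,1,1,2,2,2,0,0,1,1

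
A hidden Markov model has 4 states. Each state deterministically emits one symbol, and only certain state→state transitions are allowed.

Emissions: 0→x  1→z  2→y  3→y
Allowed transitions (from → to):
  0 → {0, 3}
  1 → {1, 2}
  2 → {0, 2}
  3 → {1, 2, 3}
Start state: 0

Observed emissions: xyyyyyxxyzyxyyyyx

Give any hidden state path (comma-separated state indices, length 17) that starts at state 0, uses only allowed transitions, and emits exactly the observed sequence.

  0: obs=x cand={0} pick 0 [start]
  1: obs=y cand={2,3} pick 3 [0->3 ok]
  2: obs=y cand={2,3} pick 3 [3->3 ok]
  3: obs=y cand={2,3} pick 3 [3->3 ok]
  4: obs=y cand={2,3} pick 2 [3->2 ok]
  5: obs=y cand={2,3} pick 2 [2->2 ok]
  6: obs=x cand={0} pick 0 [2->0 ok]
  7: obs=x cand={0} pick 0 [0->0 ok]
  8: obs=y cand={2,3} pick 3 [0->3 ok]
  9: obs=z cand={1} pick 1 [3->1 ok]
  10: obs=y cand={2,3} pick 2 [1->2 ok]
  11: obs=x cand={0} pick 0 [2->0 ok]
  12: obs=y cand={2,3} pick 3 [0->3 ok]
  13: obs=y cand={2,3} pick 3 [3->3 ok]
  14: obs=y cand={2,3} pick 3 [3->3 ok]
  15: obs=y cand={2,3} pick 2 [3->2 ok]
  16: obs=x cand={0} pick 0 [2->0 ok]

0,3,3,3,2,2,0,0,3,1,2,0,3,3,3,2,0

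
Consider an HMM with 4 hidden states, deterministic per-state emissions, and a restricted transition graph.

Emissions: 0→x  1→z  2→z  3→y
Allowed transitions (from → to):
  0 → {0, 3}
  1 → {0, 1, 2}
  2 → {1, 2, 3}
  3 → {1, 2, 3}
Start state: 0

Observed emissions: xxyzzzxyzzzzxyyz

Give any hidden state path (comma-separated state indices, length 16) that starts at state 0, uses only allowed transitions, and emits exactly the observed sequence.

  [0] x  {0}  => 0  start
  [1] x  {0}  => 0  0->0 ok
  [2] y  {3}  => 3  0->3 ok
  [3] z  {1,2}  => 2  3->2 ok
  [4] z  {1,2}  => 1  2->1 ok
  [5] z  {1,2}  => 1  1->1 ok
  [6] x  {0}  => 0  1->0 ok
  [7] y  {3}  => 3  0->3 ok
  [8] z  {1,2}  => 2  3->2 ok
  [9] z  {1,2}  => 1  2->1 ok
  [10] z  {1,2}  => 2  1->2 ok
  [11] z  {1,2}  => 1  2->1 ok
  [12] x  {0}  => 0  1->0 ok
  [13] y  {3}  => 3  0->3 ok
  [14] y  {3}  => 3  3->3 ok
  [15] z  {1,2}  => 1  3->1 ok

0,0,3,2,1,1,0,3,2,1,2,1,0,3,3,1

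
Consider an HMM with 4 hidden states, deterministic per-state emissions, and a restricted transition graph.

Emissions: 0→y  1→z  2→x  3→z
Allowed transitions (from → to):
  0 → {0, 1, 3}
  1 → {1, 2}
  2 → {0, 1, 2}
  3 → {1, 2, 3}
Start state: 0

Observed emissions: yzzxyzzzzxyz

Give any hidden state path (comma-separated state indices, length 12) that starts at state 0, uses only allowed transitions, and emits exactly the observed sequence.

0,3,1,2,0,3,3,3,1,2,0,3

  t0 'y' -> {0}, take 0 (start)
  t1 'z' -> {1,3}, take 3 (0->3 ok)
  t2 'z' -> {1,3}, take 1 (3->1 ok)
  t3 'x' -> {2}, take 2 (1->2 ok)
  t4 'y' -> {0}, take 0 (2->0 ok)
  t5 'z' -> {1,3}, take 3 (0->3 ok)
  t6 'z' -> {1,3}, take 3 (3->3 ok)
  t7 'z' -> {1,3}, take 3 (3->3 ok)
  t8 'z' -> {1,3}, take 1 (3->1 ok)
  t9 'x' -> {2}, take 2 (1->2 ok)
  t10 'y' -> {0}, take 0 (2->0 ok)
  t11 'z' -> {1,3}, take 3 (0->3 ok)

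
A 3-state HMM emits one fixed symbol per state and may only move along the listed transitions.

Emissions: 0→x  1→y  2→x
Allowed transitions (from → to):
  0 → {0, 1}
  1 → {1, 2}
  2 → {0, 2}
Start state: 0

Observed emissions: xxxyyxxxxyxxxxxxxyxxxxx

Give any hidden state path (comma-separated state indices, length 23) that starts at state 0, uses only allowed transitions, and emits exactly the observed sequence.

0,0,0,1,1,2,2,2,0,1,2,2,2,0,0,0,0,1,2,2,2,2,2

  pos 0: x in {0,2}, choose 0; start
  pos 1: x in {0,2}, choose 0; 0->0 ok
  pos 2: x in {0,2}, choose 0; 0->0 ok
  pos 3: y in {1}, choose 1; 0->1 ok
  pos 4: y in {1}, choose 1; 1->1 ok
  pos 5: x in {0,2}, choose 2; 1->2 ok
  pos 6: x in {0,2}, choose 2; 2->2 ok
  pos 7: x in {0,2}, choose 2; 2->2 ok
  pos 8: x in {0,2}, choose 0; 2->0 ok
  pos 9: y in {1}, choose 1; 0->1 ok
  pos 10: x in {0,2}, choose 2; 1->2 ok
  pos 11: x in {0,2}, choose 2; 2->2 ok
  pos 12: x in {0,2}, choose 2; 2->2 ok
  pos 13: x in {0,2}, choose 0; 2->0 ok
  pos 14: x in {0,2}, choose 0; 0->0 ok
  pos 15: x in {0,2}, choose 0; 0->0 ok
  pos 16: x in {0,2}, choose 0; 0->0 ok
  pos 17: y in {1}, choose 1; 0->1 ok
  pos 18: x in {0,2}, choose 2; 1->2 ok
  pos 19: x in {0,2}, choose 2; 2->2 ok
  pos 20: x in {0,2}, choose 2; 2->2 ok
  pos 21: x in {0,2}, choose 2; 2->2 ok
  pos 22: x in {0,2}, choose 2; 2->2 ok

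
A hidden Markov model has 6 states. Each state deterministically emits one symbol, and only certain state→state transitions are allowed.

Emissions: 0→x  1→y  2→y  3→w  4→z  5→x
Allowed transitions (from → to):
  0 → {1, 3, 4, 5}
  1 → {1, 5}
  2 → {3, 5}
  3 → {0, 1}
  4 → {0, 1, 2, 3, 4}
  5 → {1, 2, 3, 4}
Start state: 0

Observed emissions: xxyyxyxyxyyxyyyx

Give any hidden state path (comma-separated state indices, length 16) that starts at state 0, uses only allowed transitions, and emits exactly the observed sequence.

  pos 0: x in {0,5}, choose 0; start
  pos 1: x in {0,5}, choose 5; 0->5 ok
  pos 2: y in {1,2}, choose 1; 5->1 ok
  pos 3: y in {1,2}, choose 1; 1->1 ok
  pos 4: x in {0,5}, choose 5; 1->5 ok
  pos 5: y in {1,2}, choose 1; 5->1 ok
  pos 6: x in {0,5}, choose 5; 1->5 ok
  pos 7: y in {1,2}, choose 2; 5->2 ok
  pos 8: x in {0,5}, choose 5; 2->5 ok
  pos 9: y in {1,2}, choose 1; 5->1 ok
  pos 10: y in {1,2}, choose 1; 1->1 ok
  pos 11: x in {0,5}, choose 5; 1->5 ok
  pos 12: y in {1,2}, choose 1; 5->1 ok
  pos 13: y in {1,2}, choose 1; 1->1 ok
  pos 14: y in {1,2}, choose 1; 1->1 ok
  pos 15: x in {0,5}, choose 5; 1->5 ok

0,5,1,1,5,1,5,2,5,1,1,5,1,1,1,5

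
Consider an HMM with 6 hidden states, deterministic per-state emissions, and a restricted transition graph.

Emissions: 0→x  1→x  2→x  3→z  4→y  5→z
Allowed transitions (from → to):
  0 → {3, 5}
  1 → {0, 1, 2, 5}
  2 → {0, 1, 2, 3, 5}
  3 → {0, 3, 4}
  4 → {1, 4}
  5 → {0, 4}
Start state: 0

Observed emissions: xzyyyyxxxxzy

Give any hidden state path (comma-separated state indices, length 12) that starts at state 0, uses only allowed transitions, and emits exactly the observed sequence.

0,5,4,4,4,4,1,2,1,2,3,4

  [0] x  {0,1,2}  => 0  start
  [1] z  {3,5}  => 5  0->5 ok
  [2] y  {4}  => 4  5->4 ok
  [3] y  {4}  => 4  4->4 ok
  [4] y  {4}  => 4  4->4 ok
  [5] y  {4}  => 4  4->4 ok
  [6] x  {0,1,2}  => 1  4->1 ok
  [7] x  {0,1,2}  => 2  1->2 ok
  [8] x  {0,1,2}  => 1  2->1 ok
  [9] x  {0,1,2}  => 2  1->2 ok
  [10] z  {3,5}  => 3  2->3 ok
  [11] y  {4}  => 4  3->4 ok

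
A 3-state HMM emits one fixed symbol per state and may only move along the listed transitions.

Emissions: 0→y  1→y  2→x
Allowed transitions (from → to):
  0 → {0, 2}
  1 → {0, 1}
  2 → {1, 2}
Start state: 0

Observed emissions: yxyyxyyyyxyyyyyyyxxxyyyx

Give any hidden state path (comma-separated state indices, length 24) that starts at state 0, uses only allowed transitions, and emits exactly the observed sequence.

0,2,1,0,2,1,0,0,0,2,1,1,1,1,1,0,0,2,2,2,1,0,0,2

  pos 0: y in {0,1}, choose 0; start
  pos 1: x in {2}, choose 2; 0->2 ok
  pos 2: y in {0,1}, choose 1; 2->1 ok
  pos 3: y in {0,1}, choose 0; 1->0 ok
  pos 4: x in {2}, choose 2; 0->2 ok
  pos 5: y in {0,1}, choose 1; 2->1 ok
  pos 6: y in {0,1}, choose 0; 1->0 ok
  pos 7: y in {0,1}, choose 0; 0->0 ok
  pos 8: y in {0,1}, choose 0; 0->0 ok
  pos 9: x in {2}, choose 2; 0->2 ok
  pos 10: y in {0,1}, choose 1; 2->1 ok
  pos 11: y in {0,1}, choose 1; 1->1 ok
  pos 12: y in {0,1}, choose 1; 1->1 ok
  pos 13: y in {0,1}, choose 1; 1->1 ok
  pos 14: y in {0,1}, choose 1; 1->1 ok
  pos 15: y in {0,1}, choose 0; 1->0 ok
  pos 16: y in {0,1}, choose 0; 0->0 ok
  pos 17: x in {2}, choose 2; 0->2 ok
  pos 18: x in {2}, choose 2; 2->2 ok
  pos 19: x in {2}, choose 2; 2->2 ok
  pos 20: y in {0,1}, choose 1; 2->1 ok
  pos 21: y in {0,1}, choose 0; 1->0 ok
  pos 22: y in {0,1}, choose 0; 0->0 ok
  pos 23: x in {2}, choose 2; 0->2 ok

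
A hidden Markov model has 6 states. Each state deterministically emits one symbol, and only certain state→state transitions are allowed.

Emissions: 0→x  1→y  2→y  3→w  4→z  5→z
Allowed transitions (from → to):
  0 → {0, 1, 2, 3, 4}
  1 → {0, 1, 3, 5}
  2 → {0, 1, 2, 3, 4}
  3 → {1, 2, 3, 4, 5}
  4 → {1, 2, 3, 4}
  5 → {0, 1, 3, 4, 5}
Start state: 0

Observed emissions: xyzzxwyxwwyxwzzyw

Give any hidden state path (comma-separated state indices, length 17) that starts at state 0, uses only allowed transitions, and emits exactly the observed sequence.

  pos 0: x in {0}, choose 0; start
  pos 1: y in {1,2}, choose 1; 0->1 ok
  pos 2: z in {4,5}, choose 5; 1->5 ok
  pos 3: z in {4,5}, choose 5; 5->5 ok
  pos 4: x in {0}, choose 0; 5->0 ok
  pos 5: w in {3}, choose 3; 0->3 ok
  pos 6: y in {1,2}, choose 1; 3->1 ok
  pos 7: x in {0}, choose 0; 1->0 ok
  pos 8: w in {3}, choose 3; 0->3 ok
  pos 9: w in {3}, choose 3; 3->3 ok
  pos 10: y in {1,2}, choose 2; 3->2 ok
  pos 11: x in {0}, choose 0; 2->0 ok
  pos 12: w in {3}, choose 3; 0->3 ok
  pos 13: z in {4,5}, choose 5; 3->5 ok
  pos 14: z in {4,5}, choose 4; 5->4 ok
  pos 15: y in {1,2}, choose 1; 4->1 ok
  pos 16: w in {3}, choose 3; 1->3 ok

0,1,5,5,0,3,1,0,3,3,2,0,3,5,4,1,3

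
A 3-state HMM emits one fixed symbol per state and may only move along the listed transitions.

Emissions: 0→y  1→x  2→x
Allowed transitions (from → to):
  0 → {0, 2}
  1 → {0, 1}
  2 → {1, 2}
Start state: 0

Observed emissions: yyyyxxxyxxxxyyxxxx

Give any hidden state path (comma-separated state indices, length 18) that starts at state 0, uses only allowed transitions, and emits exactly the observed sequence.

  [0] y  {0}  => 0  start
  [1] y  {0}  => 0  0->0 ok
  [2] y  {0}  => 0  0->0 ok
  [3] y  {0}  => 0  0->0 ok
  [4] x  {1,2}  => 2  0->2 ok
  [5] x  {1,2}  => 1  2->1 ok
  [6] x  {1,2}  => 1  1->1 ok
  [7] y  {0}  => 0  1->0 ok
  [8] x  {1,2}  => 2  0->2 ok
  [9] x  {1,2}  => 2  2->2 ok
  [10] x  {1,2}  => 1  2->1 ok
  [11] x  {1,2}  => 1  1->1 ok
  [12] y  {0}  => 0  1->0 ok
  [13] y  {0}  => 0  0->0 ok
  [14] x  {1,2}  => 2  0->2 ok
  [15] x  {1,2}  => 2  2->2 ok
  [16] x  {1,2}  => 2  2->2 ok
  [17] x  {1,2}  => 2  2->2 ok

0,0,0,0,2,1,1,0,2,2,1,1,0,0,2,2,2,2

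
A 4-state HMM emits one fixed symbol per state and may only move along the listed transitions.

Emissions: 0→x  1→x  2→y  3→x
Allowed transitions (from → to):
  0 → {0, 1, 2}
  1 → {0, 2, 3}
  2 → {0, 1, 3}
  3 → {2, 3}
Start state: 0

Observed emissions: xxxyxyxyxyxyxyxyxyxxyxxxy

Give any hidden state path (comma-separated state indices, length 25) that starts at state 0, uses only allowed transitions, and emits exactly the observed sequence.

0,1,3,2,3,2,1,2,3,2,3,2,3,2,1,2,3,2,1,0,2,0,1,0,2

  [0] x  {0,1,3}  => 0  start
  [1] x  {0,1,3}  => 1  0->1 ok
  [2] x  {0,1,3}  => 3  1->3 ok
  [3] y  {2}  => 2  3->2 ok
  [4] x  {0,1,3}  => 3  2->3 ok
  [5] y  {2}  => 2  3->2 ok
  [6] x  {0,1,3}  => 1  2->1 ok
  [7] y  {2}  => 2  1->2 ok
  [8] x  {0,1,3}  => 3  2->3 ok
  [9] y  {2}  => 2  3->2 ok
  [10] x  {0,1,3}  => 3  2->3 ok
  [11] y  {2}  => 2  3->2 ok
  [12] x  {0,1,3}  => 3  2->3 ok
  [13] y  {2}  => 2  3->2 ok
  [14] x  {0,1,3}  => 1  2->1 ok
  [15] y  {2}  => 2  1->2 ok
  [16] x  {0,1,3}  => 3  2->3 ok
  [17] y  {2}  => 2  3->2 ok
  [18] x  {0,1,3}  => 1  2->1 ok
  [19] x  {0,1,3}  => 0  1->0 ok
  [20] y  {2}  => 2  0->2 ok
  [21] x  {0,1,3}  => 0  2->0 ok
  [22] x  {0,1,3}  => 1  0->1 ok
  [23] x  {0,1,3}  => 0  1->0 ok
  [24] y  {2}  => 2  0->2 ok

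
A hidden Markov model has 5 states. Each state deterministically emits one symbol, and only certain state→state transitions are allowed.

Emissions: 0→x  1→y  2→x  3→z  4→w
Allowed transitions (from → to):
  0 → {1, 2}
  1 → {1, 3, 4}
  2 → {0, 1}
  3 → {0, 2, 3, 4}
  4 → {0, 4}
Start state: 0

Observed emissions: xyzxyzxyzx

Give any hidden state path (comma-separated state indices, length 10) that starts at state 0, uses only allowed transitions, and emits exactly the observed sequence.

  [0] x  {0,2}  => 0  start
  [1] y  {1}  => 1  0->1 ok
  [2] z  {3}  => 3  1->3 ok
  [3] x  {0,2}  => 0  3->0 ok
  [4] y  {1}  => 1  0->1 ok
  [5] z  {3}  => 3  1->3 ok
  [6] x  {0,2}  => 2  3->2 ok
  [7] y  {1}  => 1  2->1 ok
  [8] z  {3}  => 3  1->3 ok
  [9] x  {0,2}  => 0  3->0 ok

0,1,3,0,1,3,2,1,3,0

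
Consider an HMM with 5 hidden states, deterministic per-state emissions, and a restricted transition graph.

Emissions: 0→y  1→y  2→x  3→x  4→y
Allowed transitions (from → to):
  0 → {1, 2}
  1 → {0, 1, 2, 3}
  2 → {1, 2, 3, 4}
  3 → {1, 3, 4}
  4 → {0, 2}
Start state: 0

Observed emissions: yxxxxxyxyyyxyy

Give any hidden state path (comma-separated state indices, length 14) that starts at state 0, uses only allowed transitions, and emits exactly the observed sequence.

  pos 0: y in {0,1,4}, choose 0; start
  pos 1: x in {2,3}, choose 2; 0->2 ok
  pos 2: x in {2,3}, choose 3; 2->3 ok
  pos 3: x in {2,3}, choose 3; 3->3 ok
  pos 4: x in {2,3}, choose 3; 3->3 ok
  pos 5: x in {2,3}, choose 3; 3->3 ok
  pos 6: y in {0,1,4}, choose 4; 3->4 ok
  pos 7: x in {2,3}, choose 2; 4->2 ok
  pos 8: y in {0,1,4}, choose 4; 2->4 ok
  pos 9: y in {0,1,4}, choose 0; 4->0 ok
  pos 10: y in {0,1,4}, choose 1; 0->1 ok
  pos 11: x in {2,3}, choose 3; 1->3 ok
  pos 12: y in {0,1,4}, choose 1; 3->1 ok
  pos 13: y in {0,1,4}, choose 1; 1->1 ok

0,2,3,3,3,3,4,2,4,0,1,3,1,1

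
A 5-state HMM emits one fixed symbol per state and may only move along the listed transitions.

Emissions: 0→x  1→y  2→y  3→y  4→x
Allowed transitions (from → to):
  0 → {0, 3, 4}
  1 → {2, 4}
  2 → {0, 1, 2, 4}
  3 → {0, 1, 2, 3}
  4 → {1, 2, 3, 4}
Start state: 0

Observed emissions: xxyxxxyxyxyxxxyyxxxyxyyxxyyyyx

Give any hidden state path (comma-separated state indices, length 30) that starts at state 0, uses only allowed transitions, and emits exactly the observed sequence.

0,0,3,0,0,4,1,4,3,0,3,0,0,4,1,2,0,4,4,2,4,3,1,4,4,3,1,2,2,0

  pos 0: x in {0,4}, choose 0; start
  pos 1: x in {0,4}, choose 0; 0->0 ok
  pos 2: y in {1,2,3}, choose 3; 0->3 ok
  pos 3: x in {0,4}, choose 0; 3->0 ok
  pos 4: x in {0,4}, choose 0; 0->0 ok
  pos 5: x in {0,4}, choose 4; 0->4 ok
  pos 6: y in {1,2,3}, choose 1; 4->1 ok
  pos 7: x in {0,4}, choose 4; 1->4 ok
  pos 8: y in {1,2,3}, choose 3; 4->3 ok
  pos 9: x in {0,4}, choose 0; 3->0 ok
  pos 10: y in {1,2,3}, choose 3; 0->3 ok
  pos 11: x in {0,4}, choose 0; 3->0 ok
  pos 12: x in {0,4}, choose 0; 0->0 ok
  pos 13: x in {0,4}, choose 4; 0->4 ok
  pos 14: y in {1,2,3}, choose 1; 4->1 ok
  pos 15: y in {1,2,3}, choose 2; 1->2 ok
  pos 16: x in {0,4}, choose 0; 2->0 ok
  pos 17: x in {0,4}, choose 4; 0->4 ok
  pos 18: x in {0,4}, choose 4; 4->4 ok
  pos 19: y in {1,2,3}, choose 2; 4->2 ok
  pos 20: x in {0,4}, choose 4; 2->4 ok
  pos 21: y in {1,2,3}, choose 3; 4->3 ok
  pos 22: y in {1,2,3}, choose 1; 3->1 ok
  pos 23: x in {0,4}, choose 4; 1->4 ok
  pos 24: x in {0,4}, choose 4; 4->4 ok
  pos 25: y in {1,2,3}, choose 3; 4->3 ok
  pos 26: y in {1,2,3}, choose 1; 3->1 ok
  pos 27: y in {1,2,3}, choose 2; 1->2 ok
  pos 28: y in {1,2,3}, choose 2; 2->2 ok
  pos 29: x in {0,4}, choose 0; 2->0 ok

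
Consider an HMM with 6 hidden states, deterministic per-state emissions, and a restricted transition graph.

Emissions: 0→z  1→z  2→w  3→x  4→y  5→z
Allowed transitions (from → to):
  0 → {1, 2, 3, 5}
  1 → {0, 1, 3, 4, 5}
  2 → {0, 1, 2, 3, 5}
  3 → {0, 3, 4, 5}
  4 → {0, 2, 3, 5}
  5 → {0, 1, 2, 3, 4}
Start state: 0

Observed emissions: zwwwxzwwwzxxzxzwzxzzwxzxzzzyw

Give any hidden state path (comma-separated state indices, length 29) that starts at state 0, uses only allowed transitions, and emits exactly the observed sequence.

0,2,2,2,3,0,2,2,2,1,3,3,0,3,5,2,1,3,0,5,2,3,0,3,5,0,5,4,2

  0: obs=z cand={0,1,5} pick 0 [start]
  1: obs=w cand={2} pick 2 [0->2 ok]
  2: obs=w cand={2} pick 2 [2->2 ok]
  3: obs=w cand={2} pick 2 [2->2 ok]
  4: obs=x cand={3} pick 3 [2->3 ok]
  5: obs=z cand={0,1,5} pick 0 [3->0 ok]
  6: obs=w cand={2} pick 2 [0->2 ok]
  7: obs=w cand={2} pick 2 [2->2 ok]
  8: obs=w cand={2} pick 2 [2->2 ok]
  9: obs=z cand={0,1,5} pick 1 [2->1 ok]
  10: obs=x cand={3} pick 3 [1->3 ok]
  11: obs=x cand={3} pick 3 [3->3 ok]
  12: obs=z cand={0,1,5} pick 0 [3->0 ok]
  13: obs=x cand={3} pick 3 [0->3 ok]
  14: obs=z cand={0,1,5} pick 5 [3->5 ok]
  15: obs=w cand={2} pick 2 [5->2 ok]
  16: obs=z cand={0,1,5} pick 1 [2->1 ok]
  17: obs=x cand={3} pick 3 [1->3 ok]
  18: obs=z cand={0,1,5} pick 0 [3->0 ok]
  19: obs=z cand={0,1,5} pick 5 [0->5 ok]
  20: obs=w cand={2} pick 2 [5->2 ok]
  21: obs=x cand={3} pick 3 [2->3 ok]
  22: obs=z cand={0,1,5} pick 0 [3->0 ok]
  23: obs=x cand={3} pick 3 [0->3 ok]
  24: obs=z cand={0,1,5} pick 5 [3->5 ok]
  25: obs=z cand={0,1,5} pick 0 [5->0 ok]
  26: obs=z cand={0,1,5} pick 5 [0->5 ok]
  27: obs=y cand={4} pick 4 [5->4 ok]
  28: obs=w cand={2} pick 2 [4->2 ok]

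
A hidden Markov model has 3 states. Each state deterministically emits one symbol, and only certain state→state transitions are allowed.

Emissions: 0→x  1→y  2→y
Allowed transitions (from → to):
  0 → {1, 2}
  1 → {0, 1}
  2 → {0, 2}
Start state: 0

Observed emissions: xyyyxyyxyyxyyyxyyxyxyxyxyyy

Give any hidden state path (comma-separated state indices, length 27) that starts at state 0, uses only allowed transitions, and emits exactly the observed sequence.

0,1,1,1,0,2,2,0,2,2,0,2,2,2,0,1,1,0,2,0,2,0,2,0,2,2,2

  pos 0: x in {0}, choose 0; start
  pos 1: y in {1,2}, choose 1; 0->1 ok
  pos 2: y in {1,2}, choose 1; 1->1 ok
  pos 3: y in {1,2}, choose 1; 1->1 ok
  pos 4: x in {0}, choose 0; 1->0 ok
  pos 5: y in {1,2}, choose 2; 0->2 ok
  pos 6: y in {1,2}, choose 2; 2->2 ok
  pos 7: x in {0}, choose 0; 2->0 ok
  pos 8: y in {1,2}, choose 2; 0->2 ok
  pos 9: y in {1,2}, choose 2; 2->2 ok
  pos 10: x in {0}, choose 0; 2->0 ok
  pos 11: y in {1,2}, choose 2; 0->2 ok
  pos 12: y in {1,2}, choose 2; 2->2 ok
  pos 13: y in {1,2}, choose 2; 2->2 ok
  pos 14: x in {0}, choose 0; 2->0 ok
  pos 15: y in {1,2}, choose 1; 0->1 ok
  pos 16: y in {1,2}, choose 1; 1->1 ok
  pos 17: x in {0}, choose 0; 1->0 ok
  pos 18: y in {1,2}, choose 2; 0->2 ok
  pos 19: x in {0}, choose 0; 2->0 ok
  pos 20: y in {1,2}, choose 2; 0->2 ok
  pos 21: x in {0}, choose 0; 2->0 ok
  pos 22: y in {1,2}, choose 2; 0->2 ok
  pos 23: x in {0}, choose 0; 2->0 ok
  pos 24: y in {1,2}, choose 2; 0->2 ok
  pos 25: y in {1,2}, choose 2; 2->2 ok
  pos 26: y in {1,2}, choose 2; 2->2 ok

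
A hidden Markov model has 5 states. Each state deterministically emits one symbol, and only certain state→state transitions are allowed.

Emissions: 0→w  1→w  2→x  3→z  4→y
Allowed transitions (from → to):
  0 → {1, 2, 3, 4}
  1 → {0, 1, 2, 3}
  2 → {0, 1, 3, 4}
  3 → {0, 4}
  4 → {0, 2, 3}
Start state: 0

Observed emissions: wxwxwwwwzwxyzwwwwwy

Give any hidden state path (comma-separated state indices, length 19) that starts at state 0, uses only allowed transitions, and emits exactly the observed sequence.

0,2,0,2,1,1,0,1,3,0,2,4,3,0,1,1,1,0,4

  0: obs=w cand={0,1} pick 0 [start]
  1: obs=x cand={2} pick 2 [0->2 ok]
  2: obs=w cand={0,1} pick 0 [2->0 ok]
  3: obs=x cand={2} pick 2 [0->2 ok]
  4: obs=w cand={0,1} pick 1 [2->1 ok]
  5: obs=w cand={0,1} pick 1 [1->1 ok]
  6: obs=w cand={0,1} pick 0 [1->0 ok]
  7: obs=w cand={0,1} pick 1 [0->1 ok]
  8: obs=z cand={3} pick 3 [1->3 ok]
  9: obs=w cand={0,1} pick 0 [3->0 ok]
  10: obs=x cand={2} pick 2 [0->2 ok]
  11: obs=y cand={4} pick 4 [2->4 ok]
  12: obs=z cand={3} pick 3 [4->3 ok]
  13: obs=w cand={0,1} pick 0 [3->0 ok]
  14: obs=w cand={0,1} pick 1 [0->1 ok]
  15: obs=w cand={0,1} pick 1 [1->1 ok]
  16: obs=w cand={0,1} pick 1 [1->1 ok]
  17: obs=w cand={0,1} pick 0 [1->0 ok]
  18: obs=y cand={4} pick 4 [0->4 ok]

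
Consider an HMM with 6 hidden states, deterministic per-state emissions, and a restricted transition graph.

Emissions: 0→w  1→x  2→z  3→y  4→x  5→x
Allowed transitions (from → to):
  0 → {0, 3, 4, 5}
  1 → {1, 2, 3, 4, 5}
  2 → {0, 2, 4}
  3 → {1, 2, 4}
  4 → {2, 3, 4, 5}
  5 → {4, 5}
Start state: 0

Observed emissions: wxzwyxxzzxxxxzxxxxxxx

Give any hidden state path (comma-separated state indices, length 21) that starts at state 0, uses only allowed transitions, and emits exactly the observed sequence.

  pos 0: w in {0}, choose 0; start
  pos 1: x in {1,4,5}, choose 4; 0->4 ok
  pos 2: z in {2}, choose 2; 4->2 ok
  pos 3: w in {0}, choose 0; 2->0 ok
  pos 4: y in {3}, choose 3; 0->3 ok
  pos 5: x in {1,4,5}, choose 1; 3->1 ok
  pos 6: x in {1,4,5}, choose 4; 1->4 ok
  pos 7: z in {2}, choose 2; 4->2 ok
  pos 8: z in {2}, choose 2; 2->2 ok
  pos 9: x in {1,4,5}, choose 4; 2->4 ok
  pos 10: x in {1,4,5}, choose 4; 4->4 ok
  pos 11: x in {1,4,5}, choose 4; 4->4 ok
  pos 12: x in {1,4,5}, choose 4; 4->4 ok
  pos 13: z in {2}, choose 2; 4->2 ok
  pos 14: x in {1,4,5}, choose 4; 2->4 ok
  pos 15: x in {1,4,5}, choose 4; 4->4 ok
  pos 16: x in {1,4,5}, choose 5; 4->5 ok
  pos 17: x in {1,4,5}, choose 5; 5->5 ok
  pos 18: x in {1,4,5}, choose 4; 5->4 ok
  pos 19: x in {1,4,5}, choose 5; 4->5 ok
  pos 20: x in {1,4,5}, choose 5; 5->5 ok

0,4,2,0,3,1,4,2,2,4,4,4,4,2,4,4,5,5,4,5,5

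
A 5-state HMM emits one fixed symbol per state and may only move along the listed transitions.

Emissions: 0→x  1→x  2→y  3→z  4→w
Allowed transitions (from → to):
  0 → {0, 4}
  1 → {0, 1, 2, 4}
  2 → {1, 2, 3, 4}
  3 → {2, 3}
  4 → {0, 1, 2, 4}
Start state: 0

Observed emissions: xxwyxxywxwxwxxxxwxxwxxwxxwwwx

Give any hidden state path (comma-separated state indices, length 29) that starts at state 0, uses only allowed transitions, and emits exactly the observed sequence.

0,0,4,2,1,1,2,4,1,4,0,4,1,0,0,0,4,0,0,4,0,0,4,1,1,4,4,4,1

  0: obs=x cand={0,1} pick 0 [start]
  1: obs=x cand={0,1} pick 0 [0->0 ok]
  2: obs=w cand={4} pick 4 [0->4 ok]
  3: obs=y cand={2} pick 2 [4->2 ok]
  4: obs=x cand={0,1} pick 1 [2->1 ok]
  5: obs=x cand={0,1} pick 1 [1->1 ok]
  6: obs=y cand={2} pick 2 [1->2 ok]
  7: obs=w cand={4} pick 4 [2->4 ok]
  8: obs=x cand={0,1} pick 1 [4->1 ok]
  9: obs=w cand={4} pick 4 [1->4 ok]
  10: obs=x cand={0,1} pick 0 [4->0 ok]
  11: obs=w cand={4} pick 4 [0->4 ok]
  12: obs=x cand={0,1} pick 1 [4->1 ok]
  13: obs=x cand={0,1} pick 0 [1->0 ok]
  14: obs=x cand={0,1} pick 0 [0->0 ok]
  15: obs=x cand={0,1} pick 0 [0->0 ok]
  16: obs=w cand={4} pick 4 [0->4 ok]
  17: obs=x cand={0,1} pick 0 [4->0 ok]
  18: obs=x cand={0,1} pick 0 [0->0 ok]
  19: obs=w cand={4} pick 4 [0->4 ok]
  20: obs=x cand={0,1} pick 0 [4->0 ok]
  21: obs=x cand={0,1} pick 0 [0->0 ok]
  22: obs=w cand={4} pick 4 [0->4 ok]
  23: obs=x cand={0,1} pick 1 [4->1 ok]
  24: obs=x cand={0,1} pick 1 [1->1 ok]
  25: obs=w cand={4} pick 4 [1->4 ok]
  26: obs=w cand={4} pick 4 [4->4 ok]
  27: obs=w cand={4} pick 4 [4->4 ok]
  28: obs=x cand={0,1} pick 1 [4->1 ok]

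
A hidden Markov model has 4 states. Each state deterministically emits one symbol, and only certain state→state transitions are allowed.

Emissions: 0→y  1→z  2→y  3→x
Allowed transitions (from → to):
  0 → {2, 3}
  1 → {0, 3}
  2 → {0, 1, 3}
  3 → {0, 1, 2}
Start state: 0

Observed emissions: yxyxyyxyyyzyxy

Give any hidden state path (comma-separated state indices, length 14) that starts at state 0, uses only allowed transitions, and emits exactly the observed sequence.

  [0] y  {0,2}  => 0  start
  [1] x  {3}  => 3  0->3 ok
  [2] y  {0,2}  => 0  3->0 ok
  [3] x  {3}  => 3  0->3 ok
  [4] y  {0,2}  => 2  3->2 ok
  [5] y  {0,2}  => 0  2->0 ok
  [6] x  {3}  => 3  0->3 ok
  [7] y  {0,2}  => 2  3->2 ok
  [8] y  {0,2}  => 0  2->0 ok
  [9] y  {0,2}  => 2  0->2 ok
  [10] z  {1}  => 1  2->1 ok
  [11] y  {0,2}  => 0  1->0 ok
  [12] x  {3}  => 3  0->3 ok
  [13] y  {0,2}  => 0  3->0 ok

0,3,0,3,2,0,3,2,0,2,1,0,3,0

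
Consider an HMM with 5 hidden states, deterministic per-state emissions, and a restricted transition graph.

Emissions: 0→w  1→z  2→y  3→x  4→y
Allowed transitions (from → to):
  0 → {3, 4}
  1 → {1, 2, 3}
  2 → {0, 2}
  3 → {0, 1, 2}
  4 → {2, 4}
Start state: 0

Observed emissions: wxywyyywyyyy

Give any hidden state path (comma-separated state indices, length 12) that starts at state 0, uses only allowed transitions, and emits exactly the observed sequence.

  0: obs=w cand={0} pick 0 [start]
  1: obs=x cand={3} pick 3 [0->3 ok]
  2: obs=y cand={2,4} pick 2 [3->2 ok]
  3: obs=w cand={0} pick 0 [2->0 ok]
  4: obs=y cand={2,4} pick 4 [0->4 ok]
  5: obs=y cand={2,4} pick 4 [4->4 ok]
  6: obs=y cand={2,4} pick 2 [4->2 ok]
  7: obs=w cand={0} pick 0 [2->0 ok]
  8: obs=y cand={2,4} pick 4 [0->4 ok]
  9: obs=y cand={2,4} pick 4 [4->4 ok]
  10: obs=y cand={2,4} pick 2 [4->2 ok]
  11: obs=y cand={2,4} pick 2 [2->2 ok]

0,3,2,0,4,4,2,0,4,4,2,2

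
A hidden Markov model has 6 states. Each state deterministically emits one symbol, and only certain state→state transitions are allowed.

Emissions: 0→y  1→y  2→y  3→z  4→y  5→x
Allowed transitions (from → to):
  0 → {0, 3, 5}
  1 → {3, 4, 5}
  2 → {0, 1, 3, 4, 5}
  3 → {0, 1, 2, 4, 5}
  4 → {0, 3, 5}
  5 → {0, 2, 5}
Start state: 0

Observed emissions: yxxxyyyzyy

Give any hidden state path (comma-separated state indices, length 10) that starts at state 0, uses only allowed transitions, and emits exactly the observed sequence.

0,5,5,5,0,0,0,3,2,4

  0: obs=y cand={0,1,2,4} pick 0 [start]
  1: obs=x cand={5} pick 5 [0->5 ok]
  2: obs=x cand={5} pick 5 [5->5 ok]
  3: obs=x cand={5} pick 5 [5->5 ok]
  4: obs=y cand={0,1,2,4} pick 0 [5->0 ok]
  5: obs=y cand={0,1,2,4} pick 0 [0->0 ok]
  6: obs=y cand={0,1,2,4} pick 0 [0->0 ok]
  7: obs=z cand={3} pick 3 [0->3 ok]
  8: obs=y cand={0,1,2,4} pick 2 [3->2 ok]
  9: obs=y cand={0,1,2,4} pick 4 [2->4 ok]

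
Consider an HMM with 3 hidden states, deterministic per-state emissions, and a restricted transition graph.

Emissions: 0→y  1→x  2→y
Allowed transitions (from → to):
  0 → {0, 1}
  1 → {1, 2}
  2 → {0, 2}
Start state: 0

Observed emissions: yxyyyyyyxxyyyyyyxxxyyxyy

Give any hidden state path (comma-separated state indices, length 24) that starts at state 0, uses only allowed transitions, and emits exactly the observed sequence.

  pos 0: y in {0,2}, choose 0; start
  pos 1: x in {1}, choose 1; 0->1 ok
  pos 2: y in {0,2}, choose 2; 1->2 ok
  pos 3: y in {0,2}, choose 2; 2->2 ok
  pos 4: y in {0,2}, choose 0; 2->0 ok
  pos 5: y in {0,2}, choose 0; 0->0 ok
  pos 6: y in {0,2}, choose 0; 0->0 ok
  pos 7: y in {0,2}, choose 0; 0->0 ok
  pos 8: x in {1}, choose 1; 0->1 ok
  pos 9: x in {1}, choose 1; 1->1 ok
  pos 10: y in {0,2}, choose 2; 1->2 ok
  pos 11: y in {0,2}, choose 2; 2->2 ok
  pos 12: y in {0,2}, choose 2; 2->2 ok
  pos 13: y in {0,2}, choose 2; 2->2 ok
  pos 14: y in {0,2}, choose 2; 2->2 ok
  pos 15: y in {0,2}, choose 0; 2->0 ok
  pos 16: x in {1}, choose 1; 0->1 ok
  pos 17: x in {1}, choose 1; 1->1 ok
  pos 18: x in {1}, choose 1; 1->1 ok
  pos 19: y in {0,2}, choose 2; 1->2 ok
  pos 20: y in {0,2}, choose 0; 2->0 ok
  pos 21: x in {1}, choose 1; 0->1 ok
  pos 22: y in {0,2}, choose 2; 1->2 ok
  pos 23: y in {0,2}, choose 0; 2->0 ok

0,1,2,2,0,0,0,0,1,1,2,2,2,2,2,0,1,1,1,2,0,1,2,0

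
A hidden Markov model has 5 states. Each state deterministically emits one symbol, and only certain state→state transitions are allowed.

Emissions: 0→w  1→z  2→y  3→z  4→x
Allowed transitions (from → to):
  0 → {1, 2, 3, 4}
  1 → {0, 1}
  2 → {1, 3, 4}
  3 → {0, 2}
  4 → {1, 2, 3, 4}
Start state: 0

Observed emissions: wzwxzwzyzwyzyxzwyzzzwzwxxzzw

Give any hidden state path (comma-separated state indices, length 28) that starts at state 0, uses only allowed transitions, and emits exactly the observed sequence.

  pos 0: w in {0}, choose 0; start
  pos 1: z in {1,3}, choose 3; 0->3 ok
  pos 2: w in {0}, choose 0; 3->0 ok
  pos 3: x in {4}, choose 4; 0->4 ok
  pos 4: z in {1,3}, choose 3; 4->3 ok
  pos 5: w in {0}, choose 0; 3->0 ok
  pos 6: z in {1,3}, choose 3; 0->3 ok
  pos 7: y in {2}, choose 2; 3->2 ok
  pos 8: z in {1,3}, choose 3; 2->3 ok
  pos 9: w in {0}, choose 0; 3->0 ok
  pos 10: y in {2}, choose 2; 0->2 ok
  pos 11: z in {1,3}, choose 3; 2->3 ok
  pos 12: y in {2}, choose 2; 3->2 ok
  pos 13: x in {4}, choose 4; 2->4 ok
  pos 14: z in {1,3}, choose 1; 4->1 ok
  pos 15: w in {0}, choose 0; 1->0 ok
  pos 16: y in {2}, choose 2; 0->2 ok
  pos 17: z in {1,3}, choose 1; 2->1 ok
  pos 18: z in {1,3}, choose 1; 1->1 ok
  pos 19: z in {1,3}, choose 1; 1->1 ok
  pos 20: w in {0}, choose 0; 1->0 ok
  pos 21: z in {1,3}, choose 1; 0->1 ok
  pos 22: w in {0}, choose 0; 1->0 ok
  pos 23: x in {4}, choose 4; 0->4 ok
  pos 24: x in {4}, choose 4; 4->4 ok
  pos 25: z in {1,3}, choose 1; 4->1 ok
  pos 26: z in {1,3}, choose 1; 1->1 ok
  pos 27: w in {0}, choose 0; 1->0 ok

0,3,0,4,3,0,3,2,3,0,2,3,2,4,1,0,2,1,1,1,0,1,0,4,4,1,1,0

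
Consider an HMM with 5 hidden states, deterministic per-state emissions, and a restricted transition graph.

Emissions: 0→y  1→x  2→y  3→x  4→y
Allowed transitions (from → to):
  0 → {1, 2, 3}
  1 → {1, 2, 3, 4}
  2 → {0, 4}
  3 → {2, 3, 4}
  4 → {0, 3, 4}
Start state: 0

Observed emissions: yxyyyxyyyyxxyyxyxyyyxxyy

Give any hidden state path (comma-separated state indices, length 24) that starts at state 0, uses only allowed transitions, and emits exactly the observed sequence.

  0: obs=y cand={0,2,4} pick 0 [start]
  1: obs=x cand={1,3} pick 3 [0->3 ok]
  2: obs=y cand={0,2,4} pick 4 [3->4 ok]
  3: obs=y cand={0,2,4} pick 4 [4->4 ok]
  4: obs=y cand={0,2,4} pick 0 [4->0 ok]
  5: obs=x cand={1,3} pick 3 [0->3 ok]
  6: obs=y cand={0,2,4} pick 2 [3->2 ok]
  7: obs=y cand={0,2,4} pick 0 [2->0 ok]
  8: obs=y cand={0,2,4} pick 2 [0->2 ok]
  9: obs=y cand={0,2,4} pick 4 [2->4 ok]
  10: obs=x cand={1,3} pick 3 [4->3 ok]
  11: obs=x cand={1,3} pick 3 [3->3 ok]
  12: obs=y cand={0,2,4} pick 2 [3->2 ok]
  13: obs=y cand={0,2,4} pick 4 [2->4 ok]
  14: obs=x cand={1,3} pick 3 [4->3 ok]
  15: obs=y cand={0,2,4} pick 4 [3->4 ok]
  16: obs=x cand={1,3} pick 3 [4->3 ok]
  17: obs=y cand={0,2,4} pick 4 [3->4 ok]
  18: obs=y cand={0,2,4} pick 4 [4->4 ok]
  19: obs=y cand={0,2,4} pick 0 [4->0 ok]
  20: obs=x cand={1,3} pick 1 [0->1 ok]
  21: obs=x cand={1,3} pick 3 [1->3 ok]
  22: obs=y cand={0,2,4} pick 2 [3->2 ok]
  23: obs=y cand={0,2,4} pick 4 [2->4 ok]

0,3,4,4,0,3,2,0,2,4,3,3,2,4,3,4,3,4,4,0,1,3,2,4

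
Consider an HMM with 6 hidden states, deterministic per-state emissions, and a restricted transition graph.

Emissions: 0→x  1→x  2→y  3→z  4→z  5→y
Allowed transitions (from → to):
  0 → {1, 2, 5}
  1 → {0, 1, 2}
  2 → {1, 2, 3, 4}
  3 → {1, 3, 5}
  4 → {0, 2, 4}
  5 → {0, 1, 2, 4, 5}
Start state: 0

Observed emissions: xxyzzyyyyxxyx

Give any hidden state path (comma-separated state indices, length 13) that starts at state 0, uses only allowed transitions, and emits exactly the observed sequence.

  0: obs=x cand={0,1} pick 0 [start]
  1: obs=x cand={0,1} pick 1 [0->1 ok]
  2: obs=y cand={2,5} pick 2 [1->2 ok]
  3: obs=z cand={3,4} pick 3 [2->3 ok]
  4: obs=z cand={3,4} pick 3 [3->3 ok]
  5: obs=y cand={2,5} pick 5 [3->5 ok]
  6: obs=y cand={2,5} pick 2 [5->2 ok]
  7: obs=y cand={2,5} pick 2 [2->2 ok]
  8: obs=y cand={2,5} pick 2 [2->2 ok]
  9: obs=x cand={0,1} pick 1 [2->1 ok]
  10: obs=x cand={0,1} pick 0 [1->0 ok]
  11: obs=y cand={2,5} pick 2 [0->2 ok]
  12: obs=x cand={0,1} pick 1 [2->1 ok]

0,1,2,3,3,5,2,2,2,1,0,2,1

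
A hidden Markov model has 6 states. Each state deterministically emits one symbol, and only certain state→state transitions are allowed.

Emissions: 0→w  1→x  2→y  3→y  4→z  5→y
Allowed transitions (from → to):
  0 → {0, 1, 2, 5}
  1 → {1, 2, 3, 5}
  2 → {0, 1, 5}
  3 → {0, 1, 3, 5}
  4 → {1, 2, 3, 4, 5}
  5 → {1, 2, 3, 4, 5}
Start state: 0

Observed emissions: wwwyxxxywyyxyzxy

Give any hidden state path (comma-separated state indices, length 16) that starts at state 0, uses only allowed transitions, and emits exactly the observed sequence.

  0: obs=w cand={0} pick 0 [start]
  1: obs=w cand={0} pick 0 [0->0 ok]
  2: obs=w cand={0} pick 0 [0->0 ok]
  3: obs=y cand={2,3,5} pick 2 [0->2 ok]
  4: obs=x cand={1} pick 1 [2->1 ok]
  5: obs=x cand={1} pick 1 [1->1 ok]
  6: obs=x cand={1} pick 1 [1->1 ok]
  7: obs=y cand={2,3,5} pick 2 [1->2 ok]
  8: obs=w cand={0} pick 0 [2->0 ok]
  9: obs=y cand={2,3,5} pick 5 [0->5 ok]
  10: obs=y cand={2,3,5} pick 5 [5->5 ok]
  11: obs=x cand={1} pick 1 [5->1 ok]
  12: obs=y cand={2,3,5} pick 5 [1->5 ok]
  13: obs=z cand={4} pick 4 [5->4 ok]
  14: obs=x cand={1} pick 1 [4->1 ok]
  15: obs=y cand={2,3,5} pick 5 [1->5 ok]

0,0,0,2,1,1,1,2,0,5,5,1,5,4,1,5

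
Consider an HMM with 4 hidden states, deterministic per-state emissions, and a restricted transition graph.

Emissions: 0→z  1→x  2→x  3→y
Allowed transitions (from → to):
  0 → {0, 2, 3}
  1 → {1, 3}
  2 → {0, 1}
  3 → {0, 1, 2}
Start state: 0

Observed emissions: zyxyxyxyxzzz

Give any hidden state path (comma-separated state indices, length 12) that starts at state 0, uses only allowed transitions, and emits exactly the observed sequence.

0,3,1,3,1,3,1,3,2,0,0,0

  t0 'z' -> {0}, take 0 (start)
  t1 'y' -> {3}, take 3 (0->3 ok)
  t2 'x' -> {1,2}, take 1 (3->1 ok)
  t3 'y' -> {3}, take 3 (1->3 ok)
  t4 'x' -> {1,2}, take 1 (3->1 ok)
  t5 'y' -> {3}, take 3 (1->3 ok)
  t6 'x' -> {1,2}, take 1 (3->1 ok)
  t7 'y' -> {3}, take 3 (1->3 ok)
  t8 'x' -> {1,2}, take 2 (3->2 ok)
  t9 'z' -> {0}, take 0 (2->0 ok)
  t10 'z' -> {0}, take 0 (0->0 ok)
  t11 'z' -> {0}, take 0 (0->0 ok)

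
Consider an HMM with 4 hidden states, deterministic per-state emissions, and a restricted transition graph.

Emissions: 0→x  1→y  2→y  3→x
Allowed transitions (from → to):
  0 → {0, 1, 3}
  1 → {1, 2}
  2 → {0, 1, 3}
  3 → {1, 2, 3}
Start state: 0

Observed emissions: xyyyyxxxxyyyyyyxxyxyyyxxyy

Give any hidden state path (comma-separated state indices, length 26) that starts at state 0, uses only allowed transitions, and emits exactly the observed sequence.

0,1,1,1,2,0,0,0,3,1,1,1,1,1,2,0,3,2,3,1,1,2,0,0,1,1

  t0 'x' -> {0,3}, take 0 (start)
  t1 'y' -> {1,2}, take 1 (0->1 ok)
  t2 'y' -> {1,2}, take 1 (1->1 ok)
  t3 'y' -> {1,2}, take 1 (1->1 ok)
  t4 'y' -> {1,2}, take 2 (1->2 ok)
  t5 'x' -> {0,3}, take 0 (2->0 ok)
  t6 'x' -> {0,3}, take 0 (0->0 ok)
  t7 'x' -> {0,3}, take 0 (0->0 ok)
  t8 'x' -> {0,3}, take 3 (0->3 ok)
  t9 'y' -> {1,2}, take 1 (3->1 ok)
  t10 'y' -> {1,2}, take 1 (1->1 ok)
  t11 'y' -> {1,2}, take 1 (1->1 ok)
  t12 'y' -> {1,2}, take 1 (1->1 ok)
  t13 'y' -> {1,2}, take 1 (1->1 ok)
  t14 'y' -> {1,2}, take 2 (1->2 ok)
  t15 'x' -> {0,3}, take 0 (2->0 ok)
  t16 'x' -> {0,3}, take 3 (0->3 ok)
  t17 'y' -> {1,2}, take 2 (3->2 ok)
  t18 'x' -> {0,3}, take 3 (2->3 ok)
  t19 'y' -> {1,2}, take 1 (3->1 ok)
  t20 'y' -> {1,2}, take 1 (1->1 ok)
  t21 'y' -> {1,2}, take 2 (1->2 ok)
  t22 'x' -> {0,3}, take 0 (2->0 ok)
  t23 'x' -> {0,3}, take 0 (0->0 ok)
  t24 'y' -> {1,2}, take 1 (0->1 ok)
  t25 'y' -> {1,2}, take 1 (1->1 ok)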